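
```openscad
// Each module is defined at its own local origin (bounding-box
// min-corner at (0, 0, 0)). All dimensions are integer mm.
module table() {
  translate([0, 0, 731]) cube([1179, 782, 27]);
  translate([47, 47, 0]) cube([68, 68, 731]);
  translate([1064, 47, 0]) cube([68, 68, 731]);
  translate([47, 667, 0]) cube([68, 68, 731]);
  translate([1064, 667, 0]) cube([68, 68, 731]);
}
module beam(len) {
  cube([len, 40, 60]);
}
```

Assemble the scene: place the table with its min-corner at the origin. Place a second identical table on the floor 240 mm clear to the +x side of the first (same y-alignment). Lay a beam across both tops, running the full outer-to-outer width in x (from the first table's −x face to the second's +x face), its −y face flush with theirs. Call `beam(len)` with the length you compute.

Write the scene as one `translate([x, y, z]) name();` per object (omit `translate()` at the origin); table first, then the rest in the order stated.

table();
translate([1419, 0, 0]) table();
translate([0, 0, 758]) beam(2598);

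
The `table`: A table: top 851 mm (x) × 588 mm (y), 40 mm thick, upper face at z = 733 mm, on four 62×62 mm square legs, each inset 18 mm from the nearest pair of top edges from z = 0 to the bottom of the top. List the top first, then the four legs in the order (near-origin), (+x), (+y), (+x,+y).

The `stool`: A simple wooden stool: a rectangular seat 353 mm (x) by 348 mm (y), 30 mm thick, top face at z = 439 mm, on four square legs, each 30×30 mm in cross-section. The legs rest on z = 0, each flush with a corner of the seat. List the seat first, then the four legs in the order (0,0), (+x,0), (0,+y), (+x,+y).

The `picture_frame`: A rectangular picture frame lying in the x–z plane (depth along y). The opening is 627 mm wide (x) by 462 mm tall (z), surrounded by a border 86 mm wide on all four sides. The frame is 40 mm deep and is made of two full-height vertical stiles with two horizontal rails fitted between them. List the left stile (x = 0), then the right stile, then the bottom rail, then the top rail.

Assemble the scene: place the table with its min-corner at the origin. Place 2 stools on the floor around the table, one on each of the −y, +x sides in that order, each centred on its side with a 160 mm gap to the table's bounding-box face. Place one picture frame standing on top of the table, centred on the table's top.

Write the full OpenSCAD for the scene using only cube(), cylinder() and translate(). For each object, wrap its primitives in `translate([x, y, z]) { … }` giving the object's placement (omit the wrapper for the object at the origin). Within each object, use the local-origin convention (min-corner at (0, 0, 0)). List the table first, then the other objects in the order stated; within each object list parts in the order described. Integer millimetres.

translate([0, 0, 693]) cube([851, 588, 40]);
translate([18, 18, 0]) cube([62, 62, 693]);
translate([771, 18, 0]) cube([62, 62, 693]);
translate([18, 508, 0]) cube([62, 62, 693]);
translate([771, 508, 0]) cube([62, 62, 693]);
translate([249, -508, 0]) {
  translate([0, 0, 409]) cube([353, 348, 30]);
  cube([30, 30, 409]);
  translate([323, 0, 0]) cube([30, 30, 409]);
  translate([0, 318, 0]) cube([30, 30, 409]);
  translate([323, 318, 0]) cube([30, 30, 409]);
}
translate([1011, 120, 0]) {
  translate([0, 0, 409]) cube([353, 348, 30]);
  cube([30, 30, 409]);
  translate([323, 0, 0]) cube([30, 30, 409]);
  translate([0, 318, 0]) cube([30, 30, 409]);
  translate([323, 318, 0]) cube([30, 30, 409]);
}
translate([26, 274, 733]) {
  cube([86, 40, 634]);
  translate([713, 0, 0]) cube([86, 40, 634]);
  translate([86, 0, 0]) cube([627, 40, 86]);
  translate([86, 0, 548]) cube([627, 40, 86]);
}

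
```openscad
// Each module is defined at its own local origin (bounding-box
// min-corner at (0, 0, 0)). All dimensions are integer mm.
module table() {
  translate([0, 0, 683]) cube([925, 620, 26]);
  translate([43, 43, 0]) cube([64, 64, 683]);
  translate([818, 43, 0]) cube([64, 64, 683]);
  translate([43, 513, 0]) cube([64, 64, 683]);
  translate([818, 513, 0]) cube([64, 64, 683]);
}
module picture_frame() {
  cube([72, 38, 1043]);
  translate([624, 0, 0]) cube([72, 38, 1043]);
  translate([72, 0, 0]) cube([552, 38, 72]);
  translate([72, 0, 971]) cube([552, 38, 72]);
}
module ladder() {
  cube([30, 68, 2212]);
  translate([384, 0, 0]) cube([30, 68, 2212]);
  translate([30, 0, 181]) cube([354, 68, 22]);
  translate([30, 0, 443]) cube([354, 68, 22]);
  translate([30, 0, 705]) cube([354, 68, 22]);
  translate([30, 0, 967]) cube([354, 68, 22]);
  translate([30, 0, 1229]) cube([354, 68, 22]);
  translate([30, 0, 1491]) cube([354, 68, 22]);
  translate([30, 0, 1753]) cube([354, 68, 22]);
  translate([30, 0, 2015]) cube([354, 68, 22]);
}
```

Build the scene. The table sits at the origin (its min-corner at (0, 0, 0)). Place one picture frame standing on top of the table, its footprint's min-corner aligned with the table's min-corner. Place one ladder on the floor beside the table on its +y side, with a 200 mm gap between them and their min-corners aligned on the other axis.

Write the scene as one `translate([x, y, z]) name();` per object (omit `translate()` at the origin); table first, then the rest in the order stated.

table();
translate([0, 0, 709]) picture_frame();
translate([0, 820, 0]) ladder();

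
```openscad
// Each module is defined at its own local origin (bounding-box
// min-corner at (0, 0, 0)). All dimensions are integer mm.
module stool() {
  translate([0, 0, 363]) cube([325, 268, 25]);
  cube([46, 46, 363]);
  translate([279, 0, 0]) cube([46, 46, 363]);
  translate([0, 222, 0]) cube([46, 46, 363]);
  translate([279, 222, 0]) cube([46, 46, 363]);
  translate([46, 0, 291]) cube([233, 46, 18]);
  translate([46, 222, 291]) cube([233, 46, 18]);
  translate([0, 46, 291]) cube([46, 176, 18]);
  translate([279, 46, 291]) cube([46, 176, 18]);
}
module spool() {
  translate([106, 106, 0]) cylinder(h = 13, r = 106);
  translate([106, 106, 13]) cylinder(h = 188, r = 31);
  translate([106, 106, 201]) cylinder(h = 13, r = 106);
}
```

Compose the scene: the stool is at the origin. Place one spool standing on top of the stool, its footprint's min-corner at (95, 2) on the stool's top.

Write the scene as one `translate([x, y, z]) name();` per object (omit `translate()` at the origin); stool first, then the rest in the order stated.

stool();
translate([95, 2, 388]) spool();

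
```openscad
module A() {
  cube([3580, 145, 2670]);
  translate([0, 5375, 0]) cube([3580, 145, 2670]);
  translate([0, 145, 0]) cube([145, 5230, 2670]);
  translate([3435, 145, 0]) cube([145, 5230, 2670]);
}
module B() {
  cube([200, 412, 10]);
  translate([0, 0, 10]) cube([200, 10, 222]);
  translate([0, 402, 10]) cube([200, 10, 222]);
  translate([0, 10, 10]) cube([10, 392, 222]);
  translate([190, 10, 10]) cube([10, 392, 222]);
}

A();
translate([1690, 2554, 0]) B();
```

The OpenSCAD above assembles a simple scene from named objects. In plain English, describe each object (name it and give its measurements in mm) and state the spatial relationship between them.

A is a box-shaped house frame (walls only): outside footprint 3580×5520 mm, wall height 2670 mm, wall thickness 145 mm. The two y-facing walls run the full x-width; the two x-facing walls fit between the inner faces of the y-facing walls.

B is an open storage box with external size 200×412×232 mm and wall thickness 10 mm (the base is also 10 mm thick). The base covers the whole footprint; the four walls stand on the base, with the y-facing walls full-width and the x-facing walls fitting between their inner faces.

The open box sits inside the house frame, centred.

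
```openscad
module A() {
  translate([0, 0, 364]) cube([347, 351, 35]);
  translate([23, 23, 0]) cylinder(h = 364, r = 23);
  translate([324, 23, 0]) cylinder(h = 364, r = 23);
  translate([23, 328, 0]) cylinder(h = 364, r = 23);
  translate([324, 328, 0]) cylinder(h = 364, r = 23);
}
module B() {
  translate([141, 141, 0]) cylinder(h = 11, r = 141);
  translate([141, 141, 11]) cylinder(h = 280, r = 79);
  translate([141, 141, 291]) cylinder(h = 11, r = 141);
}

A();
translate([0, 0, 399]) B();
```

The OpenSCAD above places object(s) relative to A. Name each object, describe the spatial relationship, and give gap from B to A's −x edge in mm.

The spool's min-x is at 0; the stool's min-x is 0; gap = 0 mm.

A is a stool. B is a spool. The spool is on top of the stool. The gap from the spool to the stool's −x edge is 0 mm.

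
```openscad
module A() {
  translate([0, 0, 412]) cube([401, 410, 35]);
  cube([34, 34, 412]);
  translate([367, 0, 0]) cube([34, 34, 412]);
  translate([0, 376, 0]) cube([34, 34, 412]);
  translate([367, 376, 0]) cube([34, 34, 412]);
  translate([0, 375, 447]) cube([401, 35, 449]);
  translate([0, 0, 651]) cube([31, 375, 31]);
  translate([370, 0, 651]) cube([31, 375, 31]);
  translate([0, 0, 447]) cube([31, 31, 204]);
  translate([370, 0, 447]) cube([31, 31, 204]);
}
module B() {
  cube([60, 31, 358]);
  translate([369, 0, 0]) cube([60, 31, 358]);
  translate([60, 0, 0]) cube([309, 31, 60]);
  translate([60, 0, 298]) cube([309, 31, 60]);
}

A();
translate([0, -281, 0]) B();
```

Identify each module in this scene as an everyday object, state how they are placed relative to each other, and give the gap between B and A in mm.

A is a chair. B is a picture frame. The picture frame is on the floor beside the chair on its −y side. The gap between the picture frame and the chair is 250 mm.

The picture frame's nearest face is 250 mm from the chair's −y face.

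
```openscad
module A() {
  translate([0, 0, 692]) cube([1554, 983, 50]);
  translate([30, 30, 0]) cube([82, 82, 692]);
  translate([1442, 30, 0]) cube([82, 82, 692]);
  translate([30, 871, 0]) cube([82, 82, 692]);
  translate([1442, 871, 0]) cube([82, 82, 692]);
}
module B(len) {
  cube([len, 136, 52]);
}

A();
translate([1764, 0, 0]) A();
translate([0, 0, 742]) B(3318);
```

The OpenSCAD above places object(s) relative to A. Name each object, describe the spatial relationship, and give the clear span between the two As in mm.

A is a table. B is a beam. A beam spans the tops of two tables. The clear span between the two tables is 210 mm.

Second table starts at x = 1764; first ends at x = 1554; clear span = 1764 − 1554 = 210 mm.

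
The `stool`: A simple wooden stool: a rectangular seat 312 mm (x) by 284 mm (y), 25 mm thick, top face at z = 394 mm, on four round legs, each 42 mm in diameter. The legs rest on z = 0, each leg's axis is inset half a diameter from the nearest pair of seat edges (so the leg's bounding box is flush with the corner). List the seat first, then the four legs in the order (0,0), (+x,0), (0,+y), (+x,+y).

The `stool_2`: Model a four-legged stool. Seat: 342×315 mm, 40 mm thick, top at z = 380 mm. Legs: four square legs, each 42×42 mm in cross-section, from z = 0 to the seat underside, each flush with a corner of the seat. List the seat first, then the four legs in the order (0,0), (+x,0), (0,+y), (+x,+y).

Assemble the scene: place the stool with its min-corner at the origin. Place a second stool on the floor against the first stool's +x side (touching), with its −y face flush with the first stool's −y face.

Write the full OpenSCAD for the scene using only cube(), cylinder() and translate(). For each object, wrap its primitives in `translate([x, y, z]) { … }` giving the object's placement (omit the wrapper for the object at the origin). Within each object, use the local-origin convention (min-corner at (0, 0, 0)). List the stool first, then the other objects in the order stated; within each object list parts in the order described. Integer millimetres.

translate([0, 0, 369]) cube([312, 284, 25]);
translate([21, 21, 0]) cylinder(h = 369, r = 21);
translate([291, 21, 0]) cylinder(h = 369, r = 21);
translate([21, 263, 0]) cylinder(h = 369, r = 21);
translate([291, 263, 0]) cylinder(h = 369, r = 21);
translate([312, 0, 0]) {
  translate([0, 0, 340]) cube([342, 315, 40]);
  cube([42, 42, 340]);
  translate([300, 0, 0]) cube([42, 42, 340]);
  translate([0, 273, 0]) cube([42, 42, 340]);
  translate([300, 273, 0]) cube([42, 42, 340]);
}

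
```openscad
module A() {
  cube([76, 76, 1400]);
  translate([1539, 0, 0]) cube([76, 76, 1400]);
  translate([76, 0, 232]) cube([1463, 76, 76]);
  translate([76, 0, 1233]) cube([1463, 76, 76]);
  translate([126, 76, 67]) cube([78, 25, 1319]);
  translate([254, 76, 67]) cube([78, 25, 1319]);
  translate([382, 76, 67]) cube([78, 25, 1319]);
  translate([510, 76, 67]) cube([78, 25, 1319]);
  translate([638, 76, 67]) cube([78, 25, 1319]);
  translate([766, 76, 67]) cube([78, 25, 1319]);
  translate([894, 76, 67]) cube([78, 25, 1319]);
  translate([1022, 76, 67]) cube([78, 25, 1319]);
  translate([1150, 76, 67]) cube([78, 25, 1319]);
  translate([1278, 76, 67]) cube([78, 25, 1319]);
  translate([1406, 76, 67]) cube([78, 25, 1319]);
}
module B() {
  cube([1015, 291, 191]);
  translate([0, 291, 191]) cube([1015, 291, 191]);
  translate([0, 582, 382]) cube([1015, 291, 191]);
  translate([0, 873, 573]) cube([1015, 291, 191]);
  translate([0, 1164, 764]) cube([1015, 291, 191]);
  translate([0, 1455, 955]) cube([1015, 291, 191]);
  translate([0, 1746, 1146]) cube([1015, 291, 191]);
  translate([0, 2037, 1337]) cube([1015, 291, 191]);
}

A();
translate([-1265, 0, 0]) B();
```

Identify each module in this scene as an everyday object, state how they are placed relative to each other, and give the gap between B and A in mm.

A is a fence section. B is a staircase. The staircase is on the floor beside the fence section on its −x side. The gap between the staircase and the fence section is 250 mm.

The staircase's nearest face is 250 mm from the fence section's −x face.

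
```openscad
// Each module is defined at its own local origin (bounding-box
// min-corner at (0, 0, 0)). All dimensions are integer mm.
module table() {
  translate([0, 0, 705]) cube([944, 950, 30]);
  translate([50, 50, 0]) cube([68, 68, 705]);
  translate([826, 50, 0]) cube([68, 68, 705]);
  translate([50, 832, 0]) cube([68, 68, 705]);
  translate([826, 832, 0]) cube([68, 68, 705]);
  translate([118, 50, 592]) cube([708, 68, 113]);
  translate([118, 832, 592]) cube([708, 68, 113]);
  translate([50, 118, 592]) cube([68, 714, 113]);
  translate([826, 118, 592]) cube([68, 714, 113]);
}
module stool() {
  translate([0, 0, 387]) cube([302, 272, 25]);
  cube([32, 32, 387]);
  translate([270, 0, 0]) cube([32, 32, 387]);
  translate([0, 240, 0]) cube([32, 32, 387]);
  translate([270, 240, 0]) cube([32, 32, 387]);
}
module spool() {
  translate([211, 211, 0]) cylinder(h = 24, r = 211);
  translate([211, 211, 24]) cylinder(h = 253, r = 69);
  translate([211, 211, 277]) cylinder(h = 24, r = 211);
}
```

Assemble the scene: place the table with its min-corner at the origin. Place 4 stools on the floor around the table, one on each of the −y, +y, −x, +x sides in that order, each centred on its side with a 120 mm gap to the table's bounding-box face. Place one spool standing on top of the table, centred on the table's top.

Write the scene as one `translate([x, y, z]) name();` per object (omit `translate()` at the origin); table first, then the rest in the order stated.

table();
translate([321, -392, 0]) stool();
translate([321, 1070, 0]) stool();
translate([-422, 339, 0]) stool();
translate([1064, 339, 0]) stool();
translate([261, 264, 735]) spool();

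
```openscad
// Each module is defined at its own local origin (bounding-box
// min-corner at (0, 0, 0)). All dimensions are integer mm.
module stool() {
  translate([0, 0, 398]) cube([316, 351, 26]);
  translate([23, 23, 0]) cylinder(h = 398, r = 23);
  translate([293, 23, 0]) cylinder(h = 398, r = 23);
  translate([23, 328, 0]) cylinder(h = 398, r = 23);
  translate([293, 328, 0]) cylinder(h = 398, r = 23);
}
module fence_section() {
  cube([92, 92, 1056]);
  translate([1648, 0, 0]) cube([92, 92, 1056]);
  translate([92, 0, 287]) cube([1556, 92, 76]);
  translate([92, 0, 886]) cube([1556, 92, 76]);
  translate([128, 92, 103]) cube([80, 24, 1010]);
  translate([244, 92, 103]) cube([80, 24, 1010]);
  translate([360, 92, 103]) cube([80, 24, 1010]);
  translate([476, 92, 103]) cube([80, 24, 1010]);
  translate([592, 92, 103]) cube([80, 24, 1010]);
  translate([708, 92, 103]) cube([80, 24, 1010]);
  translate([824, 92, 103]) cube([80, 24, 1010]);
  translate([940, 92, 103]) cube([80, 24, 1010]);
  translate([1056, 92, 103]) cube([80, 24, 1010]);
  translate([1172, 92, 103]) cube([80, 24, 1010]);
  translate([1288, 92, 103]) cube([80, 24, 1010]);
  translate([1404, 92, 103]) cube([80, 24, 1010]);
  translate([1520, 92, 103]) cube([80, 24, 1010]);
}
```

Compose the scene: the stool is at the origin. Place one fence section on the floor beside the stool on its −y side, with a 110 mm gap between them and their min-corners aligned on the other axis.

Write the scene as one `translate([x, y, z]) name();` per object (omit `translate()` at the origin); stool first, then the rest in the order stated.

stool();
translate([0, -226, 0]) fence_section();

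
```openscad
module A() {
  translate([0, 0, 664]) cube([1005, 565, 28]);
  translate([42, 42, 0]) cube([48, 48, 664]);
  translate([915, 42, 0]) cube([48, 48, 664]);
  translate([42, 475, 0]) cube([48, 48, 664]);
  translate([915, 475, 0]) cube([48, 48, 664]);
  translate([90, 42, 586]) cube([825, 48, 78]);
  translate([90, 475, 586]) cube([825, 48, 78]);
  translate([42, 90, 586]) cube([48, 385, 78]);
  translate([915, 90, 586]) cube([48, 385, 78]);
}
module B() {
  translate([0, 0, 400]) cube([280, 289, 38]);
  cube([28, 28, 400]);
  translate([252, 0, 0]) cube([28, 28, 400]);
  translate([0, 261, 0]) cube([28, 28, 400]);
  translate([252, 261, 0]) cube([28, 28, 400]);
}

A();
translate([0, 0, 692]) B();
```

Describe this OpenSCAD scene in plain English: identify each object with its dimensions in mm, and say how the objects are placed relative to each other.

A is a table with a 1005×565 mm rectangular top, 28 mm thick, top surface at z = 692 mm, supported by four 48×48 mm square legs, each inset 42 mm from the nearest pair of top edges, running from the floor. Four apron rails, 48 mm thick and 78 mm tall, run between adjacent legs with their top edges flush with the underside of the top and their outer faces flush with the legs' outer faces.

B is a four-legged stool. The seat is a 280×289×38 mm slab whose top surface is at z = 438 mm; four square legs, each 28×28 mm in cross-section, run from the floor (z = 0) to the underside of the seat, each flush with a corner of the seat.

The stool is on top of the table.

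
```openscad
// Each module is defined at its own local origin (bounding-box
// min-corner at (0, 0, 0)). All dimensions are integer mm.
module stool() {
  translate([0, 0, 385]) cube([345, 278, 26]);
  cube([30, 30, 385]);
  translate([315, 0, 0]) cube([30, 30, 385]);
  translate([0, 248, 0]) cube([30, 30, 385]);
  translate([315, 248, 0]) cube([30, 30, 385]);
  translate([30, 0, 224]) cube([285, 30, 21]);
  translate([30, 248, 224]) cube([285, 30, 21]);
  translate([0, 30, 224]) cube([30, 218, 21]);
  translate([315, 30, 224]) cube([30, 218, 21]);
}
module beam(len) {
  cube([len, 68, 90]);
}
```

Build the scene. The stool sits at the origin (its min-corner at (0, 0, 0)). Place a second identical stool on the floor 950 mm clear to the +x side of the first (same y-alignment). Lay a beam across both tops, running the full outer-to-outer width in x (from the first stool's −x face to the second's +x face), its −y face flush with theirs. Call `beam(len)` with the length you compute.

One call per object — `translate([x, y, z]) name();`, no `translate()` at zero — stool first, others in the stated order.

stool();
translate([1295, 0, 0]) stool();
translate([0, 0, 411]) beam(1640);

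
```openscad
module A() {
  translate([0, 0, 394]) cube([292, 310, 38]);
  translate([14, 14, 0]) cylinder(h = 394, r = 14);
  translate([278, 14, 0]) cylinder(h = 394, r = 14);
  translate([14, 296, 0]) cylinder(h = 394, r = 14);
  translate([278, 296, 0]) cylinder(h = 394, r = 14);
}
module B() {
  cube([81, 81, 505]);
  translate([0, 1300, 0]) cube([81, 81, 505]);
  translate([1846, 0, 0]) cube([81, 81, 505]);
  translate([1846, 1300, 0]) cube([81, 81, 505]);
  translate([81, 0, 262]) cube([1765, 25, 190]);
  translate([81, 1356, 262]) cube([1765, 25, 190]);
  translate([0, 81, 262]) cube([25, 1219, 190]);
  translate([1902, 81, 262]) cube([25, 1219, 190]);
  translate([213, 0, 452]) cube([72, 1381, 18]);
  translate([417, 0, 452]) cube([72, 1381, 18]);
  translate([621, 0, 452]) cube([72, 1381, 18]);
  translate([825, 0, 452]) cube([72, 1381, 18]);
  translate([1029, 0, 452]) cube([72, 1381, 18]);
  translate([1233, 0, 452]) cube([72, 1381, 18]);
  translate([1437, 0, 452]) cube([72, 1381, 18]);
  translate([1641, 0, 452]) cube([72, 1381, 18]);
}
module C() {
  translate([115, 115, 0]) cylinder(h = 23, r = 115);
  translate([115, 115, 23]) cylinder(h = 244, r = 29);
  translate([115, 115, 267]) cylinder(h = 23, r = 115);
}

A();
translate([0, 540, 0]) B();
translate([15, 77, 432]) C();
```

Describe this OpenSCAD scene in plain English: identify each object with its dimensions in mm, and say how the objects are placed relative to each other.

A is a four-legged stool. The seat is a 292×310×38 mm slab whose top surface is at z = 432 mm; four round legs, each 28 mm in diameter, run from the floor (z = 0) to the underside of the seat, each leg's axis is inset half a diameter from the nearest pair of seat edges (so the leg's bounding box is flush with the corner).

B is a bed frame 1927 mm long (x) by 1381 mm wide (y). Four 81×81 mm corner posts, 505 mm tall, at the corners of the footprint. Four rails of 25 mm thickness and 190 mm height run between adjacent posts with their undersides at z = 262 mm, their outer faces flush with the outside of the frame (the two x-running rails run between the posts' inner faces; the two y-running rails run between the posts' inner faces). 8 slats, each 72 mm wide (x) and 18 mm thick, lie across the top of the two x-running rails, running the full 1381 mm width of the frame in y; the slats are evenly spaced along x between the inner faces of the end posts with equal gaps (rounded down to the nearest mm) at the −x end and between each pair — any rounding remainder accumulates at the +x end.

C is a spool: two coaxial disc flanges of radius 115 mm and thickness 23 mm, joined by a core cylinder of radius 29 mm and height 244 mm. The lower flange rests on z = 0 and the three cylinders share a vertical axis.

The bed frame is on the floor beside the stool on its +y side. The spool is on top of the stool.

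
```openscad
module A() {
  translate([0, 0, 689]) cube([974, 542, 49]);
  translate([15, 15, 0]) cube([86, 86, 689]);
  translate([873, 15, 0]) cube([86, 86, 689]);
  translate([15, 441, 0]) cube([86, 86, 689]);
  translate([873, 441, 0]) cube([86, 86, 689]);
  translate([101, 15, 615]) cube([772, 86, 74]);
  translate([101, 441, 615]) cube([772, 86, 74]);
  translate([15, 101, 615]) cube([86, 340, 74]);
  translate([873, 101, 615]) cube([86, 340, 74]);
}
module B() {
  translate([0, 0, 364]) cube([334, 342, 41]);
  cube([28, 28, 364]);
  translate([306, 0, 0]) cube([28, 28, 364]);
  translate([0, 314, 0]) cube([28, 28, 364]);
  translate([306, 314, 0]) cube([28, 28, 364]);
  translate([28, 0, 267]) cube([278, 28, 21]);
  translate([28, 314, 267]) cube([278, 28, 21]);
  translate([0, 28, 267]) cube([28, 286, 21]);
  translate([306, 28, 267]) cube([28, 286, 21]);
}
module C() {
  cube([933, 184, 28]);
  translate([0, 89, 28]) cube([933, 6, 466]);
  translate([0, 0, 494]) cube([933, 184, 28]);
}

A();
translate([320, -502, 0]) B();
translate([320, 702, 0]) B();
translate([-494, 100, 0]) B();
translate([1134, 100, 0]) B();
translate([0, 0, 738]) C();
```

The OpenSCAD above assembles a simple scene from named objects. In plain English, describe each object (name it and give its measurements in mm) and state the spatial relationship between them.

A is a table with a 974×542 mm rectangular top, 49 mm thick, top surface at z = 738 mm, supported by four 86×86 mm square legs, each inset 15 mm from the nearest pair of top edges, running from the floor. Four apron rails, 86 mm thick and 74 mm tall, run between adjacent legs with their top edges flush with the underside of the top and their outer faces flush with the legs' outer faces.

B is a four-legged stool. The seat is 334×342 mm, 41 mm thick, top at z = 405 mm. It stands on four square legs, each 28×28 mm in cross-section, from z = 0 to the seat underside, each flush with a corner of the seat. Four stretchers, 28 mm wide and 21 mm tall, connect adjacent legs with their undersides at z = 267 mm, each running between the inner faces of the legs it joins and aligned with the legs' outer faces on the other axis.

C is an I-beam lying along x, 933 mm long. Overall section height 522 mm. Two flanges 184 mm wide (y) and 28 mm thick, one on the floor and one at the top; a web 6 mm thick runs between them, centred on the flange width.

Four stools sit around the table at the −y, +y, −x, +x sides. The I-beam is on top of the table.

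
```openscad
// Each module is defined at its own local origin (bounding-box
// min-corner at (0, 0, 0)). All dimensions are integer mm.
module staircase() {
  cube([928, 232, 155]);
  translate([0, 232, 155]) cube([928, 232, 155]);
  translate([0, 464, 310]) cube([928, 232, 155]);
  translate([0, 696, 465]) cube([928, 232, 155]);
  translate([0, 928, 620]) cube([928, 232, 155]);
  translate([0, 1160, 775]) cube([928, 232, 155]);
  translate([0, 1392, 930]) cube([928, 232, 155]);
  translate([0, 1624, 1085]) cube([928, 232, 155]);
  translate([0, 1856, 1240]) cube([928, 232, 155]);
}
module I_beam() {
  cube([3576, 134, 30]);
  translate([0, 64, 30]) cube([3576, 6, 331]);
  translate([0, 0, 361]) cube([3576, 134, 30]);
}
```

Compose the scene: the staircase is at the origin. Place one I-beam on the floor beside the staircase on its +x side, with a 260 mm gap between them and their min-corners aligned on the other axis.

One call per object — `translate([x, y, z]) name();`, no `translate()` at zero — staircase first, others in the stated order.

staircase();
translate([1188, 0, 0]) I_beam();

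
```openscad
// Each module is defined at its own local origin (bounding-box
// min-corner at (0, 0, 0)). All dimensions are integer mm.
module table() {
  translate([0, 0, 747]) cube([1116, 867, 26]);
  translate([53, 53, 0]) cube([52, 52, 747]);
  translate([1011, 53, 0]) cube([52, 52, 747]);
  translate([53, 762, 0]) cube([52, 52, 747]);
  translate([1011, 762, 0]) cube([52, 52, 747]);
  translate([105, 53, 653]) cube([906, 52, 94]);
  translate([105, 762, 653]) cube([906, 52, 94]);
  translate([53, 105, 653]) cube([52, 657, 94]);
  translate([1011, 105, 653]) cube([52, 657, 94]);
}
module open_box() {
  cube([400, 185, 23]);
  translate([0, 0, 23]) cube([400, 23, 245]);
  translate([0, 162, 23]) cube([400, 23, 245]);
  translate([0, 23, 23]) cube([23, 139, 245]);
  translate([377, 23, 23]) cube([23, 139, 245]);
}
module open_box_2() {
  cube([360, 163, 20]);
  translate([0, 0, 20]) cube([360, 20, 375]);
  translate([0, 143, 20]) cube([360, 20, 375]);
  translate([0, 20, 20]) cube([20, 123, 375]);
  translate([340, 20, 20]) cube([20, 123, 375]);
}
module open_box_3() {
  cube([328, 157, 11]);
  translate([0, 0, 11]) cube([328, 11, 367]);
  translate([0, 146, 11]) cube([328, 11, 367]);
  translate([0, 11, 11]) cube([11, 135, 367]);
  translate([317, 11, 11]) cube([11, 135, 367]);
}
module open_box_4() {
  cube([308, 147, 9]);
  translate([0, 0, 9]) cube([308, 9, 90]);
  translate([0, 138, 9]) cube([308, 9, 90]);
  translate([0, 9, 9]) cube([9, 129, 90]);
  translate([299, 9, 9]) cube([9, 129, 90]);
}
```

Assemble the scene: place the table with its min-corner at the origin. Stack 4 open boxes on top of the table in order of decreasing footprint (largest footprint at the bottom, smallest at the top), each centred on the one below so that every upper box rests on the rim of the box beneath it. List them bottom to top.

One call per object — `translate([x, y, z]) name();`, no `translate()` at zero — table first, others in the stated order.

table();
translate([358, 341, 773]) open_box();
translate([378, 352, 1041]) open_box_2();
translate([394, 355, 1436]) open_box_3();
translate([404, 360, 1814]) open_box_4();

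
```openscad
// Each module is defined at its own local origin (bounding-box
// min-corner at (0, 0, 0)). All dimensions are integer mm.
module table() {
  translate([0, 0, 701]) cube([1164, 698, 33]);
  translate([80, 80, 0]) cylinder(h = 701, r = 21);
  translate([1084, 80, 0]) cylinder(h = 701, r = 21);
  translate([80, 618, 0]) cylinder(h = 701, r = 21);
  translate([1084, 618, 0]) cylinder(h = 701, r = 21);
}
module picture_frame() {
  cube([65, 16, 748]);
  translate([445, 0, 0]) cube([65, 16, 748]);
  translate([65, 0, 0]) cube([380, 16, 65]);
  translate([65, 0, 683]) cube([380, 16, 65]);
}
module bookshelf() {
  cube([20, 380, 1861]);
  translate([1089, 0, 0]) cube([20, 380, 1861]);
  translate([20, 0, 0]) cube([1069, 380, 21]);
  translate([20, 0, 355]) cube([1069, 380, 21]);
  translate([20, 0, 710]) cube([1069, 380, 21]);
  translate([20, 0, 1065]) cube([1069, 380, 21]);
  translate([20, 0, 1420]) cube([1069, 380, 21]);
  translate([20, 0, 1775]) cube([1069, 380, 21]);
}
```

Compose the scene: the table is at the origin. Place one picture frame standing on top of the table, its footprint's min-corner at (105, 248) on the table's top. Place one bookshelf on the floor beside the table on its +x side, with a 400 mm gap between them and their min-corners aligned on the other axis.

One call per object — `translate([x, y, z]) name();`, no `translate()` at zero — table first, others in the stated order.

table();
translate([105, 248, 734]) picture_frame();
translate([1564, 0, 0]) bookshelf();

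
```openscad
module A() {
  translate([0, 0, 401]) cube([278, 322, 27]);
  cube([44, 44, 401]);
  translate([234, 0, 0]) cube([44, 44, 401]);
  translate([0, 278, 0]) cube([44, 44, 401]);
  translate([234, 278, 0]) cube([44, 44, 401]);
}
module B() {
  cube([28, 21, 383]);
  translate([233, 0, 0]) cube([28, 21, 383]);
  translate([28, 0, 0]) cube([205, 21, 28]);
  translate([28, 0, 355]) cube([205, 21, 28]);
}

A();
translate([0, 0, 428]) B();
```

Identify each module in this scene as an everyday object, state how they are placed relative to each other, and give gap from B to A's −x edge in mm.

The picture frame's min-x is at 0; the stool's min-x is 0; gap = 0 mm.

A is a stool. B is a picture frame. The picture frame is on top of the stool. The gap from the picture frame to the stool's −x edge is 0 mm.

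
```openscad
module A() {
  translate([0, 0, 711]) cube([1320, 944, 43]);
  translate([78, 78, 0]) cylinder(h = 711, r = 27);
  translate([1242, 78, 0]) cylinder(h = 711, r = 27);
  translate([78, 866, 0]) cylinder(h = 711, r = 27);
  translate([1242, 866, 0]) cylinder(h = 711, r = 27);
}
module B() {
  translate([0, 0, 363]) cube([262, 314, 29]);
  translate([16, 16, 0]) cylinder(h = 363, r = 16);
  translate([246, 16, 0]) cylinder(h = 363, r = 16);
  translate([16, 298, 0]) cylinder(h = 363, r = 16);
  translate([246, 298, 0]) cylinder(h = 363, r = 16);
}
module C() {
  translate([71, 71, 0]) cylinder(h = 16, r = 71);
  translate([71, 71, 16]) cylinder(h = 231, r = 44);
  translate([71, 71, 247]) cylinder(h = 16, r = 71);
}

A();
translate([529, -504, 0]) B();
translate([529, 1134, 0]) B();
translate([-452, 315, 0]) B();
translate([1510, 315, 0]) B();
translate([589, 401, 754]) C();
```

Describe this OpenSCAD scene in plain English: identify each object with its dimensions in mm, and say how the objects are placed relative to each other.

A is a table with a 1320×944 mm rectangular top, 43 mm thick, top surface at z = 754 mm, supported by four round legs of 54 mm diameter, each leg's bounding box inset 51 mm from the nearest pair of top edges, running from the floor.

B is a four-legged stool. The seat is a 262×314×29 mm slab whose top surface is at z = 392 mm; four round legs, each 32 mm in diameter, run from the floor (z = 0) to the underside of the seat, each leg's axis is inset half a diameter from the nearest pair of seat edges (so the leg's bounding box is flush with the corner).

C is a spool: two coaxial disc flanges of radius 71 mm and thickness 16 mm, joined by a core cylinder of radius 44 mm and height 231 mm. The lower flange rests on z = 0 and the three cylinders share a vertical axis.

Four stools sit around the table at the −y, +y, −x, +x sides. The spool is on top of the table, centred.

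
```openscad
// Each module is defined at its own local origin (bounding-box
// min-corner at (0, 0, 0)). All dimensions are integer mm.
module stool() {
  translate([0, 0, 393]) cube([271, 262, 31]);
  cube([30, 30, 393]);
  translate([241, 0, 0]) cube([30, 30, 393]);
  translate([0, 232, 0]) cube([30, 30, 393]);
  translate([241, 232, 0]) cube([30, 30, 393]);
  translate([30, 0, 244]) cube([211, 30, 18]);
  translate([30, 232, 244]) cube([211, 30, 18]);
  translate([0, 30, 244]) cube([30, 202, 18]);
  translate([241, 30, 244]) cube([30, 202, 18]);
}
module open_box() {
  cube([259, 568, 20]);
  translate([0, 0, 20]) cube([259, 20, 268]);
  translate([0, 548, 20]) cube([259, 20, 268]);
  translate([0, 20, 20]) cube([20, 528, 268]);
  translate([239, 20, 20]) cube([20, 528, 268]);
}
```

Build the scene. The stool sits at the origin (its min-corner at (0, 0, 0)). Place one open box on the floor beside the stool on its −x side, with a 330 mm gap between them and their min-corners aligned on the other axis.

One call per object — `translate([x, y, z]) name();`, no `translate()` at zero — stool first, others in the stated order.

stool();
translate([-589, 0, 0]) open_box();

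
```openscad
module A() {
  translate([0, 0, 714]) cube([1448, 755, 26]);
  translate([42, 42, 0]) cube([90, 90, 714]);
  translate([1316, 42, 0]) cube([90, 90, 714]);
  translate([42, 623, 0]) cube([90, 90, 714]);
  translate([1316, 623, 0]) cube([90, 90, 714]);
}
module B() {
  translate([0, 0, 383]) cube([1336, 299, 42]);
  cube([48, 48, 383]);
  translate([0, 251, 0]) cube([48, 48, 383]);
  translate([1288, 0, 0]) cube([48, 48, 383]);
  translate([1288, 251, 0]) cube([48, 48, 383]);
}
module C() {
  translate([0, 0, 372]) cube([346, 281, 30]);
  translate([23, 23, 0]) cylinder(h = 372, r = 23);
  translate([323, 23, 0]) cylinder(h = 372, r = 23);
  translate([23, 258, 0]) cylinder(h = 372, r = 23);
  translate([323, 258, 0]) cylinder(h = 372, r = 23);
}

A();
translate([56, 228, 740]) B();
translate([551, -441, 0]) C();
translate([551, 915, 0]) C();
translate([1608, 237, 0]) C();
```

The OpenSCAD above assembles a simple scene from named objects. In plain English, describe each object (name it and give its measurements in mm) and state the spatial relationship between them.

A is a rectangular dining table. The top is 1448×755×26 mm with its upper surface at z = 740 mm. It stands on four 90×90 mm square legs, each inset 42 mm from the nearest pair of top edges, running from the floor to the underside of the top.

B is a bench: a 1336×299 mm seat slab, 42 mm thick, top at z = 425 mm, on four 48×48 mm square legs flush with the seat corners and standing on z = 0.

C is a simple wooden stool: a rectangular seat 346 mm (x) by 281 mm (y), 30 mm thick, top face at z = 402 mm, on four round legs, each 46 mm in diameter. The legs rest on z = 0, each leg's axis is inset half a diameter from the nearest pair of seat edges (so the leg's bounding box is flush with the corner).

The bench is on top of the table, centred. Three stools sit around the table at the −y, +y, +x sides.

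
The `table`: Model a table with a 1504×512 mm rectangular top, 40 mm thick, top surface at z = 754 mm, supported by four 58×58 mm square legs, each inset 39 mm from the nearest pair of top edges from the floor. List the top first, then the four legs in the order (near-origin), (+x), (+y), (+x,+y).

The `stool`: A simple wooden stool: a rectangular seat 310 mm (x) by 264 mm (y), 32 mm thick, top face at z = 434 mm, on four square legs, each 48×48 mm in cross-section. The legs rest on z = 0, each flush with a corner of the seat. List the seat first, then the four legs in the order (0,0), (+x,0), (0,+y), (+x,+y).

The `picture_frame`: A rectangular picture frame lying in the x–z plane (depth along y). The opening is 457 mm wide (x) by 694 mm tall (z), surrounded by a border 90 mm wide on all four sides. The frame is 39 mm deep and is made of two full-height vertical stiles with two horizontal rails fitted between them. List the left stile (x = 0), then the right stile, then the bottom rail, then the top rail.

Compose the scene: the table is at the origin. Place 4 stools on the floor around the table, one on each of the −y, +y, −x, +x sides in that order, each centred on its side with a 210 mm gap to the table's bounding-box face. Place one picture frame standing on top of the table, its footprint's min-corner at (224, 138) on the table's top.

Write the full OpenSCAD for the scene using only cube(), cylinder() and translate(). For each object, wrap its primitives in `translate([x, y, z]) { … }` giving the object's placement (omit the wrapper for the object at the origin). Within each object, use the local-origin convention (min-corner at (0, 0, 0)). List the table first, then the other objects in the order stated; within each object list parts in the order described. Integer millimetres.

translate([0, 0, 714]) cube([1504, 512, 40]);
translate([39, 39, 0]) cube([58, 58, 714]);
translate([1407, 39, 0]) cube([58, 58, 714]);
translate([39, 415, 0]) cube([58, 58, 714]);
translate([1407, 415, 0]) cube([58, 58, 714]);
translate([597, -474, 0]) {
  translate([0, 0, 402]) cube([310, 264, 32]);
  cube([48, 48, 402]);
  translate([262, 0, 0]) cube([48, 48, 402]);
  translate([0, 216, 0]) cube([48, 48, 402]);
  translate([262, 216, 0]) cube([48, 48, 402]);
}
translate([597, 722, 0]) {
  translate([0, 0, 402]) cube([310, 264, 32]);
  cube([48, 48, 402]);
  translate([262, 0, 0]) cube([48, 48, 402]);
  translate([0, 216, 0]) cube([48, 48, 402]);
  translate([262, 216, 0]) cube([48, 48, 402]);
}
translate([-520, 124, 0]) {
  translate([0, 0, 402]) cube([310, 264, 32]);
  cube([48, 48, 402]);
  translate([262, 0, 0]) cube([48, 48, 402]);
  translate([0, 216, 0]) cube([48, 48, 402]);
  translate([262, 216, 0]) cube([48, 48, 402]);
}
translate([1714, 124, 0]) {
  translate([0, 0, 402]) cube([310, 264, 32]);
  cube([48, 48, 402]);
  translate([262, 0, 0]) cube([48, 48, 402]);
  translate([0, 216, 0]) cube([48, 48, 402]);
  translate([262, 216, 0]) cube([48, 48, 402]);
}
translate([224, 138, 754]) {
  cube([90, 39, 874]);
  translate([547, 0, 0]) cube([90, 39, 874]);
  translate([90, 0, 0]) cube([457, 39, 90]);
  translate([90, 0, 784]) cube([457, 39, 90]);
}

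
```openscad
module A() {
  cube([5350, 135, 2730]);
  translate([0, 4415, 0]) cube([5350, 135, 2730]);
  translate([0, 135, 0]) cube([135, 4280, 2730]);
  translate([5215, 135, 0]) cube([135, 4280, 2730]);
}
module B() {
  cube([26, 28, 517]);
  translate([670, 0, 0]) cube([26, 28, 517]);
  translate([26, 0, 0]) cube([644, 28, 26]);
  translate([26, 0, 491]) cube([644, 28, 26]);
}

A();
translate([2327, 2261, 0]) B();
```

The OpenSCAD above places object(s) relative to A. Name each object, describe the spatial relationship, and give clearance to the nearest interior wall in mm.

A is a house frame. B is a picture frame. The picture frame sits inside the house frame, centred. The clearance to the nearest interior wall is 2126 mm.

Clearances: x = 2192, y = 2126; minimum 2126 mm.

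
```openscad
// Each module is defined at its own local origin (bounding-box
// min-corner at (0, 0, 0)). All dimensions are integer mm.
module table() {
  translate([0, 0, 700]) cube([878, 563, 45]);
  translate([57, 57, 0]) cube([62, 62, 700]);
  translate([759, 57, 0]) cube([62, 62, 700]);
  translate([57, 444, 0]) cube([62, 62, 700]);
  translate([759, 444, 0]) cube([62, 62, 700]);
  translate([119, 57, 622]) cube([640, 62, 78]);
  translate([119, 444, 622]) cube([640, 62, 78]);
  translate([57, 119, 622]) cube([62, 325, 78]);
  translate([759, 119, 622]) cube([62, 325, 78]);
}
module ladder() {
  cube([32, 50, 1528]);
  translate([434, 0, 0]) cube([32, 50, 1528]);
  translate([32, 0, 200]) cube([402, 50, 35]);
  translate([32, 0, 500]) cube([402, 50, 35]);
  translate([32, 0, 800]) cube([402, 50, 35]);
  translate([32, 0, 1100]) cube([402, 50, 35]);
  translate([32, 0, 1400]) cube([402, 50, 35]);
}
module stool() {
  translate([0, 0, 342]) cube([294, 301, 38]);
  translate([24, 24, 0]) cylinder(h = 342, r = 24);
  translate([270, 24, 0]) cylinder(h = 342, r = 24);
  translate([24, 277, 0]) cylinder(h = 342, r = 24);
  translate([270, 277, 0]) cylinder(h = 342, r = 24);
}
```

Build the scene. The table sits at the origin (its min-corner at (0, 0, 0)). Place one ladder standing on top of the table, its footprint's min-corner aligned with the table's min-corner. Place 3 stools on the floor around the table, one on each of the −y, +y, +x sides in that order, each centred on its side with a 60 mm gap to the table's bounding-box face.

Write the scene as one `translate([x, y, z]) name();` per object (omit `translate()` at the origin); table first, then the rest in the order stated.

table();
translate([0, 0, 745]) ladder();
translate([292, -361, 0]) stool();
translate([292, 623, 0]) stool();
translate([938, 131, 0]) stool();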